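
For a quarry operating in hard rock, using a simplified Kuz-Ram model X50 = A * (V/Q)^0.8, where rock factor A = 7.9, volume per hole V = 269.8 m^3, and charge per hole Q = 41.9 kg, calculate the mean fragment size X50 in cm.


Compute V/Q:
V/Q = 269.8 / 41.9 = 6.439140811
Raise to the power 0.8:
(V/Q)^0.8 = 6.439140811^0.8 = 4.436723233
Multiply by A:
X50 = 7.9 * 4.436723233
= 35.0501 cm

35.0501 cm


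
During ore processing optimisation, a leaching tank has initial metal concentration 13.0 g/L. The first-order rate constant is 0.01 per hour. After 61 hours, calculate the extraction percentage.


Compute the exponent:
-k * t = -0.01 * 61 = -0.61
Remaining concentration:
C = 13.0 * exp(-0.61)
= 13.0 * 0.5433508691
= 7.063561298 g/L
Extracted = 13.0 - 7.063561298 = 5.936438702 g/L
Extraction % = 5.936438702 / 13.0 * 100
= 45.6649%

45.6649%


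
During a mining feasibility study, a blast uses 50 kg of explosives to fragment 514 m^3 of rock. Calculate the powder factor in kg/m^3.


0.0973 kg/m^3

Powder factor = explosive mass / rock volume
= 50 / 514
= 0.0973 kg/m^3


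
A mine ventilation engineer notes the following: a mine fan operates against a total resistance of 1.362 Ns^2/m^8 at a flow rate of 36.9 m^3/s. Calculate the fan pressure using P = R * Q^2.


Compute Q^2:
Q^2 = 36.9^2 = 1361.61
Compute pressure:
P = R * Q^2 = 1.362 * 1361.61
= 1854.5128 Pa

1854.5128 Pa


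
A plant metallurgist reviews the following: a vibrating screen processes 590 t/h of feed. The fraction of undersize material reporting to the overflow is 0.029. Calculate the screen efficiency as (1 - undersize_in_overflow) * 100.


97.1%

Screen efficiency = (1 - fraction of undersize in overflow) * 100
= (1 - 0.029) * 100
= 0.971 * 100
= 97.1%


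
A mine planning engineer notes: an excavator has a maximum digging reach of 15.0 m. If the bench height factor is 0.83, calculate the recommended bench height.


Bench height = reach * factor
= 15.0 * 0.83
= 12.45 m

12.45 m


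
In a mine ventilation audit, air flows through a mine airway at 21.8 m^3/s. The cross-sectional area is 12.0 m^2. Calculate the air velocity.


Velocity = flow rate / cross-sectional area
= 21.8 / 12.0
= 1.8167 m/s

1.8167 m/s


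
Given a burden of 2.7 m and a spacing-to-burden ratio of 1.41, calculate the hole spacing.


3.807 m

Spacing = burden * ratio
= 2.7 * 1.41
= 3.807 m


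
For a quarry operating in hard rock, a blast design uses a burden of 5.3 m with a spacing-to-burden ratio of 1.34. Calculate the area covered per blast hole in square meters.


First, find the spacing:
Spacing = burden * ratio = 5.3 * 1.34
= 7.102 m
Then, calculate the area:
Area = burden * spacing = 5.3 * 7.102
= 37.6406 m^2

37.6406 m^2


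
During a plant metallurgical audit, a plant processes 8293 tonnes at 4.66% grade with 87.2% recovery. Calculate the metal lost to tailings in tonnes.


Total metal in feed:
= 8293 * 4.66 / 100 = 386.4538 tonnes
Metal recovered:
= 386.4538 * 87.2 / 100 = 336.9877136 tonnes
Metal lost to tailings:
= 386.4538 - 336.9877136
= 49.4661 tonnes

49.4661 tonnes


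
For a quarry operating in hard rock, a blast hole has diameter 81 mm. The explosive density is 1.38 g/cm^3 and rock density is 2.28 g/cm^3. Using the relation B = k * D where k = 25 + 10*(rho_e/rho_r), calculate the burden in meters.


First, compute k:
rho_e / rho_r = 1.38 / 2.28 = 0.6052631579
k = 25 + 10 * 0.6052631579 = 31.05263158
Then, compute burden:
B = k * D / 1000 = 31.05263158 * 81 / 1000
= 2515.263158 / 1000
= 2.5153 m

2.5153 m


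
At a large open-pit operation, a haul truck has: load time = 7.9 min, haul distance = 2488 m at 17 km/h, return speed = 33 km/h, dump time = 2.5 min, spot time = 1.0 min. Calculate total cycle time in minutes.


24.7048 min

Convert haul speed to m/min: 17 * 1000/60 = 283.3333333 m/min
Haul time = 2488 / 283.3333333 = 8.781176471 min
Convert return speed to m/min: 33 * 1000/60 = 550 m/min
Return time = 2488 / 550 = 4.523636364 min
Total cycle time:
= 7.9 + 8.781176471 + 2.5 + 4.523636364 + 1.0
= 24.7048 min


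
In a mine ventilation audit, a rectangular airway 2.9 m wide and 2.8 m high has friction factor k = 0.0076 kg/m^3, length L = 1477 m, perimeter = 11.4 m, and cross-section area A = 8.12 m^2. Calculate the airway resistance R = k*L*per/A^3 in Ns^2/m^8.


0.239 Ns^2/m^8

Compute the numerator:
k * L * per = 0.0076 * 1477 * 11.4
= 127.96728
Compute the denominator:
A^3 = 8.12^3 = 535.387328
Resistance:
R = 127.96728 / 535.387328
= 0.239 Ns^2/m^8


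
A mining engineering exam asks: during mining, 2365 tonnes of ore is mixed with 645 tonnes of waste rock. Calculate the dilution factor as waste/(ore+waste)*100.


Total material = ore + waste
= 2365 + 645 = 3010 tonnes
Dilution = waste / total * 100
= 645 / 3010 * 100
= 0.2142857143 * 100
= 21.4286%

21.4286%


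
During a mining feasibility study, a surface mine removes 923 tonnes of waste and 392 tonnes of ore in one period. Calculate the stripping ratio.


2.3546

Stripping ratio = waste tonnage / ore tonnage
= 923 / 392
= 2.3546


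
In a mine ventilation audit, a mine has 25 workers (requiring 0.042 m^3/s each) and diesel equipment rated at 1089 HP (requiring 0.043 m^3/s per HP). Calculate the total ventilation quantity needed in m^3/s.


Airflow for workers:
Q_people = 25 * 0.042 = 1.05 m^3/s
Airflow for diesel equipment:
Q_diesel = 1089 * 0.043 = 46.827 m^3/s
Total ventilation:
Q_total = 1.05 + 46.827
= 47.877 m^3/s

47.877 m^3/s


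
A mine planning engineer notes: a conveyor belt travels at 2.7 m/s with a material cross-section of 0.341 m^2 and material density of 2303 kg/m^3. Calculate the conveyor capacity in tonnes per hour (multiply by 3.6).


7633.3396 t/h

Volumetric flow = speed * area
= 2.7 * 0.341 = 0.9207 m^3/s
Mass flow = volumetric * density
= 0.9207 * 2303 = 2120.3721 kg/s
Convert to t/h: multiply by 3.6
Capacity = 2120.3721 * 3.6
= 7633.3396 t/h


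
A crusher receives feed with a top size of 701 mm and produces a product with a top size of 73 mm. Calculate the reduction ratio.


9.6027

Reduction ratio = feed size / product size
= 701 / 73
= 9.6027


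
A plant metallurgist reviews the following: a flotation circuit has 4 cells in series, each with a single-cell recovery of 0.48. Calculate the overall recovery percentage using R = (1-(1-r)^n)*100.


92.6884%

Complement of single-cell recovery:
1 - r = 1 - 0.48 = 0.52
Raise to power n:
(1 - r)^4 = 0.52^4 = 0.07311616
Overall recovery:
R = (1 - 0.07311616) * 100
= 92.6884%


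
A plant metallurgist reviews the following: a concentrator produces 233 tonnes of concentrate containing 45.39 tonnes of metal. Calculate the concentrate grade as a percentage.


19.4807%

Grade = (metal in concentrate / concentrate mass) * 100
= (45.39 / 233) * 100
= 0.194806867 * 100
= 19.4807%


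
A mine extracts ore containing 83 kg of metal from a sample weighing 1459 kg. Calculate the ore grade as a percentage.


5.6888%

Ore grade = (metal mass / ore mass) * 100
= (83 / 1459) * 100
= 0.05688827964 * 100
= 5.6888%


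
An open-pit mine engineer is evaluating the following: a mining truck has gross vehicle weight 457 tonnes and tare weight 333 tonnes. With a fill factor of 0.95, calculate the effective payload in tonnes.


Maximum payload = gross - tare
= 457 - 333 = 124 tonnes
Effective payload = max payload * fill factor
= 124 * 0.95
= 117.8 tonnes

117.8 tonnes


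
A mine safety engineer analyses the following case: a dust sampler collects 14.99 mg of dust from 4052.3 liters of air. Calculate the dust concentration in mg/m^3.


3.6991 mg/m^3

Convert liters to m^3: 1 m^3 = 1000 L
Concentration = mass / volume * 1000
= 14.99 / 4052.3 * 1000
= 0.003699133825 * 1000
= 3.6991 mg/m^3


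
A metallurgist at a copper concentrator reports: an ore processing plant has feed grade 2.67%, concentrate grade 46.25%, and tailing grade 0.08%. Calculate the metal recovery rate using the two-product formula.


97.1718%

Using the two-product formula:
R = 100 * c * (f - t) / (f * (c - t))
Numerator = 100 * 46.25 * (2.67 - 0.08)
= 100 * 46.25 * 2.59
= 11978.75
Denominator = 2.67 * (46.25 - 0.08)
= 2.67 * 46.17
= 123.2739
R = 11978.75 / 123.2739
= 97.1718%


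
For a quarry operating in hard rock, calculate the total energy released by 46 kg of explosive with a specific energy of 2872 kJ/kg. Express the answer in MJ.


Energy = mass * specific_energy / 1000
= 46 * 2872 / 1000
= 132112 / 1000
= 132.112 MJ

132.112 MJ


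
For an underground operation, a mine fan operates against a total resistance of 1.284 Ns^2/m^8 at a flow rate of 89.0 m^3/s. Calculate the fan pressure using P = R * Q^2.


10170.564 Pa

Compute Q^2:
Q^2 = 89.0^2 = 7921.0
Compute pressure:
P = R * Q^2 = 1.284 * 7921.0
= 10170.564 Pa


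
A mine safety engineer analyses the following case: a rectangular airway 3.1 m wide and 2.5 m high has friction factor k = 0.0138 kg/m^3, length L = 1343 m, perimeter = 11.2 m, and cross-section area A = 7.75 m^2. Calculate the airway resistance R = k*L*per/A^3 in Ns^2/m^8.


Compute the numerator:
k * L * per = 0.0138 * 1343 * 11.2
= 207.57408
Compute the denominator:
A^3 = 7.75^3 = 465.484375
Resistance:
R = 207.57408 / 465.484375
= 0.4459 Ns^2/m^8

0.4459 Ns^2/m^8


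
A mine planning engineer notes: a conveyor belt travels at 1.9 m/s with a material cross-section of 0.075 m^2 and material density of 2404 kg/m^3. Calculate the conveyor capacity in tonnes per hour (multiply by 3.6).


1233.252 t/h

Volumetric flow = speed * area
= 1.9 * 0.075 = 0.1425 m^3/s
Mass flow = volumetric * density
= 0.1425 * 2404 = 342.57 kg/s
Convert to t/h: multiply by 3.6
Capacity = 342.57 * 3.6
= 1233.252 t/h


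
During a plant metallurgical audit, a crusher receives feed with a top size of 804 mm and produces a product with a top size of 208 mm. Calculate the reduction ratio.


3.8654

Reduction ratio = feed size / product size
= 804 / 208
= 3.8654


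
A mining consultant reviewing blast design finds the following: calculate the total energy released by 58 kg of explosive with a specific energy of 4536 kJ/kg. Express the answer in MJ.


Energy = mass * specific_energy / 1000
= 58 * 4536 / 1000
= 263088 / 1000
= 263.088 MJ

263.088 MJ


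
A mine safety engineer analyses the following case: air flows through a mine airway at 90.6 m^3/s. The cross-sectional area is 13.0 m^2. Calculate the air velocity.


Velocity = flow rate / cross-sectional area
= 90.6 / 13.0
= 6.9692 m/s

6.9692 m/s


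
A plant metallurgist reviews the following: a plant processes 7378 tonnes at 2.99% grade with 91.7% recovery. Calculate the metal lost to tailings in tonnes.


Total metal in feed:
= 7378 * 2.99 / 100 = 220.6022 tonnes
Metal recovered:
= 220.6022 * 91.7 / 100 = 202.2922174 tonnes
Metal lost to tailings:
= 220.6022 - 202.2922174
= 18.31 tonnes

18.31 tonnes


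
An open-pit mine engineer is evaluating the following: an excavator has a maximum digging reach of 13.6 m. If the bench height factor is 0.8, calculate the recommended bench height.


10.88 m

Bench height = reach * factor
= 13.6 * 0.8
= 10.88 m


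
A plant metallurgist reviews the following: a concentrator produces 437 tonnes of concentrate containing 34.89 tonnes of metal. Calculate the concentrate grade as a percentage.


7.984%

Grade = (metal in concentrate / concentrate mass) * 100
= (34.89 / 437) * 100
= 0.07983981693 * 100
= 7.984%


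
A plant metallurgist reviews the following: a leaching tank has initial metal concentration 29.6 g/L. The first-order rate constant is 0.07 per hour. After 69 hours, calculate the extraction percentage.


99.2013%

Compute the exponent:
-k * t = -0.07 * 69 = -4.83
Remaining concentration:
C = 29.6 * exp(-4.83)
= 29.6 * 0.007986521266
= 0.2364010295 g/L
Extracted = 29.6 - 0.2364010295 = 29.36359897 g/L
Extraction % = 29.36359897 / 29.6 * 100
= 99.2013%


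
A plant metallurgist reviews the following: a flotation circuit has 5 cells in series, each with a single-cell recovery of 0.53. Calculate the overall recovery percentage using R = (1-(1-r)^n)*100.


Complement of single-cell recovery:
1 - r = 1 - 0.53 = 0.47
Raise to power n:
(1 - r)^5 = 0.47^5 = 0.0229345007
Overall recovery:
R = (1 - 0.0229345007) * 100
= 97.7065%

97.7065%


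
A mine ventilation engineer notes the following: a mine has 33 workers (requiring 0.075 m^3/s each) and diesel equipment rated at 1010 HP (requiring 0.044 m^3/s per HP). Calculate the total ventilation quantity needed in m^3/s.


46.915 m^3/s

Airflow for workers:
Q_people = 33 * 0.075 = 2.475 m^3/s
Airflow for diesel equipment:
Q_diesel = 1010 * 0.044 = 44.44 m^3/s
Total ventilation:
Q_total = 2.475 + 44.44
= 46.915 m^3/s


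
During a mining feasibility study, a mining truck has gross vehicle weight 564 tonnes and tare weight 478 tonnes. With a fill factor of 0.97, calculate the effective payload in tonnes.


83.42 tonnes

Maximum payload = gross - tare
= 564 - 478 = 86 tonnes
Effective payload = max payload * fill factor
= 86 * 0.97
= 83.42 tonnes


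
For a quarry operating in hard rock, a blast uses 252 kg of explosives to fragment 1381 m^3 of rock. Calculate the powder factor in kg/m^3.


0.1825 kg/m^3

Powder factor = explosive mass / rock volume
= 252 / 1381
= 0.1825 kg/m^3


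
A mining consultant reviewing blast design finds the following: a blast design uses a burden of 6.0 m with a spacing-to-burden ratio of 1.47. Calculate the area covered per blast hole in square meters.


52.92 m^2

First, find the spacing:
Spacing = burden * ratio = 6.0 * 1.47
= 8.82 m
Then, calculate the area:
Area = burden * spacing = 6.0 * 8.82
= 52.92 m^2


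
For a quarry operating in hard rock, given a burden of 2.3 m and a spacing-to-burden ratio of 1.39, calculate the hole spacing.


3.197 m

Spacing = burden * ratio
= 2.3 * 1.39
= 3.197 m


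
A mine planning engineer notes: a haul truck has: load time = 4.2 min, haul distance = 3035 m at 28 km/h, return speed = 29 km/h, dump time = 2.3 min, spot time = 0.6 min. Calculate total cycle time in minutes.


Convert haul speed to m/min: 28 * 1000/60 = 466.6666667 m/min
Haul time = 3035 / 466.6666667 = 6.503571429 min
Convert return speed to m/min: 29 * 1000/60 = 483.3333333 m/min
Return time = 3035 / 483.3333333 = 6.279310345 min
Total cycle time:
= 4.2 + 6.503571429 + 2.3 + 6.279310345 + 0.6
= 19.8829 min

19.8829 min


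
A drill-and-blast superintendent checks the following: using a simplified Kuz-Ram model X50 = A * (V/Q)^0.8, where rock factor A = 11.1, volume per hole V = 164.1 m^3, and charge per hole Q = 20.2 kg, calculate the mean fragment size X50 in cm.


Compute V/Q:
V/Q = 164.1 / 20.2 = 8.123762376
Raise to the power 0.8:
(V/Q)^0.8 = 8.123762376^0.8 = 5.343253382
Multiply by A:
X50 = 11.1 * 5.343253382
= 59.3101 cm

59.3101 cm


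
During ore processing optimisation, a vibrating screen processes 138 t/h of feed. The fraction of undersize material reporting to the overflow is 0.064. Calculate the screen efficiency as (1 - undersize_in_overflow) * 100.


93.6%

Screen efficiency = (1 - fraction of undersize in overflow) * 100
= (1 - 0.064) * 100
= 0.936 * 100
= 93.6%


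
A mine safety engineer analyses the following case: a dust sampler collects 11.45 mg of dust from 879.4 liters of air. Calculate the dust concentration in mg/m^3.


13.0202 mg/m^3

Convert liters to m^3: 1 m^3 = 1000 L
Concentration = mass / volume * 1000
= 11.45 / 879.4 * 1000
= 0.01302024107 * 1000
= 13.0202 mg/m^3


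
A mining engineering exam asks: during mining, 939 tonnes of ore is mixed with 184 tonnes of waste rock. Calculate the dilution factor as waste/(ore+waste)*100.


16.3847%

Total material = ore + waste
= 939 + 184 = 1123 tonnes
Dilution = waste / total * 100
= 184 / 1123 * 100
= 0.1638468388 * 100
= 16.3847%


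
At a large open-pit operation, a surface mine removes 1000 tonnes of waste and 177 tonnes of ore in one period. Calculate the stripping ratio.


5.6497

Stripping ratio = waste tonnage / ore tonnage
= 1000 / 177
= 5.6497


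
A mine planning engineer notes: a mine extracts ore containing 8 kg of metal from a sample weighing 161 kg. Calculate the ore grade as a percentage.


Ore grade = (metal mass / ore mass) * 100
= (8 / 161) * 100
= 0.04968944099 * 100
= 4.9689%

4.9689%


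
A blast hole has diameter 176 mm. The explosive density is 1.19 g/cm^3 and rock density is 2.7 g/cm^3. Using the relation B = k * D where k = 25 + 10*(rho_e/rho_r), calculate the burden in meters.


5.1757 m

First, compute k:
rho_e / rho_r = 1.19 / 2.7 = 0.4407407407
k = 25 + 10 * 0.4407407407 = 29.40740741
Then, compute burden:
B = k * D / 1000 = 29.40740741 * 176 / 1000
= 5175.703704 / 1000
= 5.1757 m


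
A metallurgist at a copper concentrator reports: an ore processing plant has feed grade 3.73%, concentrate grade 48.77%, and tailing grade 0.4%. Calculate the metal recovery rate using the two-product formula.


Using the two-product formula:
R = 100 * c * (f - t) / (f * (c - t))
Numerator = 100 * 48.77 * (3.73 - 0.4)
= 100 * 48.77 * 3.33
= 16240.41
Denominator = 3.73 * (48.77 - 0.4)
= 3.73 * 48.37
= 180.4201
R = 16240.41 / 180.4201
= 90.0144%

90.0144%


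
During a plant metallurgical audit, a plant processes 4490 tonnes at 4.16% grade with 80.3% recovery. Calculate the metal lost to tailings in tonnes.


Total metal in feed:
= 4490 * 4.16 / 100 = 186.784 tonnes
Metal recovered:
= 186.784 * 80.3 / 100 = 149.987552 tonnes
Metal lost to tailings:
= 186.784 - 149.987552
= 36.7964 tonnes

36.7964 tonnes


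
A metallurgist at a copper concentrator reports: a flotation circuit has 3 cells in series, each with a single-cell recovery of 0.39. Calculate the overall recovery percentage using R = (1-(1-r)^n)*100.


77.3019%

Complement of single-cell recovery:
1 - r = 1 - 0.39 = 0.61
Raise to power n:
(1 - r)^3 = 0.61^3 = 0.226981
Overall recovery:
R = (1 - 0.226981) * 100
= 77.3019%


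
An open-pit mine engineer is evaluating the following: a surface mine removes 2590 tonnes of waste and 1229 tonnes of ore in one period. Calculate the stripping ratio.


2.1074

Stripping ratio = waste tonnage / ore tonnage
= 2590 / 1229
= 2.1074


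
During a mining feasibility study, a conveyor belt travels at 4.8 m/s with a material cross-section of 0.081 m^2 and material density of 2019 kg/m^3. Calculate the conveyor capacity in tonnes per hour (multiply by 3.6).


2825.9539 t/h

Volumetric flow = speed * area
= 4.8 * 0.081 = 0.3888 m^3/s
Mass flow = volumetric * density
= 0.3888 * 2019 = 784.9872 kg/s
Convert to t/h: multiply by 3.6
Capacity = 784.9872 * 3.6
= 2825.9539 t/h


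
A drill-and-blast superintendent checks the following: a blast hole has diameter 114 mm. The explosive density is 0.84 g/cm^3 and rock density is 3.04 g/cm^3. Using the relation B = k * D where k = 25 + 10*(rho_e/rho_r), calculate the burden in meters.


3.165 m

First, compute k:
rho_e / rho_r = 0.84 / 3.04 = 0.2763157895
k = 25 + 10 * 0.2763157895 = 27.76315789
Then, compute burden:
B = k * D / 1000 = 27.76315789 * 114 / 1000
= 3165 / 1000
= 3.165 m


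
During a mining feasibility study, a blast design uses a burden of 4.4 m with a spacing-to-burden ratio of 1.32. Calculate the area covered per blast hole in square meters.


25.5552 m^2

First, find the spacing:
Spacing = burden * ratio = 4.4 * 1.32
= 5.808 m
Then, calculate the area:
Area = burden * spacing = 4.4 * 5.808
= 25.5552 m^2


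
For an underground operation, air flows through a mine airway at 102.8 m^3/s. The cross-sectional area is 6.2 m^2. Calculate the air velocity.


Velocity = flow rate / cross-sectional area
= 102.8 / 6.2
= 16.5806 m/s

16.5806 m/s


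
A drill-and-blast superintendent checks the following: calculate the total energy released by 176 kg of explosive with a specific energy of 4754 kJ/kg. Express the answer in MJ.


Energy = mass * specific_energy / 1000
= 176 * 4754 / 1000
= 836704 / 1000
= 836.704 MJ

836.704 MJ


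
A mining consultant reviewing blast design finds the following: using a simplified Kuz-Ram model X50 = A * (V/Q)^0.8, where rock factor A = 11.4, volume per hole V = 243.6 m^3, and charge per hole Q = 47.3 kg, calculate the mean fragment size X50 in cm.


42.3017 cm

Compute V/Q:
V/Q = 243.6 / 47.3 = 5.150105708
Raise to the power 0.8:
(V/Q)^0.8 = 5.150105708^0.8 = 3.710674968
Multiply by A:
X50 = 11.4 * 3.710674968
= 42.3017 cm


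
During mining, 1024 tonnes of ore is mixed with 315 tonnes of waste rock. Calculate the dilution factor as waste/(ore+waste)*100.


Total material = ore + waste
= 1024 + 315 = 1339 tonnes
Dilution = waste / total * 100
= 315 / 1339 * 100
= 0.2352501867 * 100
= 23.525%

23.525%


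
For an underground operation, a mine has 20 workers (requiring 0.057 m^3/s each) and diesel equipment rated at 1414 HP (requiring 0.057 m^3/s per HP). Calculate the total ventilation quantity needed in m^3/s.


81.738 m^3/s

Airflow for workers:
Q_people = 20 * 0.057 = 1.14 m^3/s
Airflow for diesel equipment:
Q_diesel = 1414 * 0.057 = 80.598 m^3/s
Total ventilation:
Q_total = 1.14 + 80.598
= 81.738 m^3/s


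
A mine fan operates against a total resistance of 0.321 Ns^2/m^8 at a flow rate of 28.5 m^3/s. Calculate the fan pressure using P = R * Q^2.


Compute Q^2:
Q^2 = 28.5^2 = 812.25
Compute pressure:
P = R * Q^2 = 0.321 * 812.25
= 260.7323 Pa

260.7323 Pa


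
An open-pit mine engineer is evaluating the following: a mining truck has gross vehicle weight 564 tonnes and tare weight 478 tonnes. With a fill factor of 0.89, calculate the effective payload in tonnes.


76.54 tonnes

Maximum payload = gross - tare
= 564 - 478 = 86 tonnes
Effective payload = max payload * fill factor
= 86 * 0.89
= 76.54 tonnes


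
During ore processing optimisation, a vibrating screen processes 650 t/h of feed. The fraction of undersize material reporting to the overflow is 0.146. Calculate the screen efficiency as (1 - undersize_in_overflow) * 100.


Screen efficiency = (1 - fraction of undersize in overflow) * 100
= (1 - 0.146) * 100
= 0.854 * 100
= 85.4%

85.4%


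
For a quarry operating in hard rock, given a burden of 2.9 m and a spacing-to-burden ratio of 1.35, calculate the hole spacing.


3.915 m

Spacing = burden * ratio
= 2.9 * 1.35
= 3.915 m


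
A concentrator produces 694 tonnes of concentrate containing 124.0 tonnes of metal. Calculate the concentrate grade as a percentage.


17.8674%

Grade = (metal in concentrate / concentrate mass) * 100
= (124.0 / 694) * 100
= 0.1786743516 * 100
= 17.8674%


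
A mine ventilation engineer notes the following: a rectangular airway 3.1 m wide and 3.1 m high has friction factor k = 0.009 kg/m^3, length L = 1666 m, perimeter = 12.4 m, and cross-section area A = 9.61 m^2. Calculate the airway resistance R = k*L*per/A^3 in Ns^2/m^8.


Compute the numerator:
k * L * per = 0.009 * 1666 * 12.4
= 185.9256
Compute the denominator:
A^3 = 9.61^3 = 887.503681
Resistance:
R = 185.9256 / 887.503681
= 0.2095 Ns^2/m^8

0.2095 Ns^2/m^8


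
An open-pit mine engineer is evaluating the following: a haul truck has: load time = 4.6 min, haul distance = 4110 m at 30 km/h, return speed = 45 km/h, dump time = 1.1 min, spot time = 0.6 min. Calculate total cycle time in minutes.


Convert haul speed to m/min: 30 * 1000/60 = 500 m/min
Haul time = 4110 / 500 = 8.22 min
Convert return speed to m/min: 45 * 1000/60 = 750 m/min
Return time = 4110 / 750 = 5.48 min
Total cycle time:
= 4.6 + 8.22 + 1.1 + 5.48 + 0.6
= 20.0 min

20.0 min


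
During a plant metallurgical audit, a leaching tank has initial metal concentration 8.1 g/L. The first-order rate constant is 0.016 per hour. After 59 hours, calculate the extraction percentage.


Compute the exponent:
-k * t = -0.016 * 59 = -0.944
Remaining concentration:
C = 8.1 * exp(-0.944)
= 8.1 * 0.3890684449
= 3.151454404 g/L
Extracted = 8.1 - 3.151454404 = 4.948545596 g/L
Extraction % = 4.948545596 / 8.1 * 100
= 61.0932%

61.0932%


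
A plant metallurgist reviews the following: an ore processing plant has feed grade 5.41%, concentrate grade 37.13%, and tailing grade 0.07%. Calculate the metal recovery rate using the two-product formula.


98.8925%

Using the two-product formula:
R = 100 * c * (f - t) / (f * (c - t))
Numerator = 100 * 37.13 * (5.41 - 0.07)
= 100 * 37.13 * 5.34
= 19827.42
Denominator = 5.41 * (37.13 - 0.07)
= 5.41 * 37.06
= 200.4946
R = 19827.42 / 200.4946
= 98.8925%


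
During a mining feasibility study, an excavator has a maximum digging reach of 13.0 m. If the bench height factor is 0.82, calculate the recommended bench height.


Bench height = reach * factor
= 13.0 * 0.82
= 10.66 m

10.66 m


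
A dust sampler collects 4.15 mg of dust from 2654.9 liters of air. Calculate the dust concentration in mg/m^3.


1.5631 mg/m^3

Convert liters to m^3: 1 m^3 = 1000 L
Concentration = mass / volume * 1000
= 4.15 / 2654.9 * 1000
= 0.001563147388 * 1000
= 1.5631 mg/m^3


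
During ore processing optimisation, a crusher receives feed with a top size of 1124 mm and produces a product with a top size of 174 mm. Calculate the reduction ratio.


6.4598

Reduction ratio = feed size / product size
= 1124 / 174
= 6.4598


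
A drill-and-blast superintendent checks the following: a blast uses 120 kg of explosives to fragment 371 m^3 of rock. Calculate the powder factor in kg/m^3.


Powder factor = explosive mass / rock volume
= 120 / 371
= 0.3235 kg/m^3

0.3235 kg/m^3


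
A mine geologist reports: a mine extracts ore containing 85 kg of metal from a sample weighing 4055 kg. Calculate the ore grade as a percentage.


Ore grade = (metal mass / ore mass) * 100
= (85 / 4055) * 100
= 0.02096177559 * 100
= 2.0962%

2.0962%


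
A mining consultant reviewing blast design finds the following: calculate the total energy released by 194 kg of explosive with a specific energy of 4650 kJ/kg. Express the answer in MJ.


Energy = mass * specific_energy / 1000
= 194 * 4650 / 1000
= 902100 / 1000
= 902.1 MJ

902.1 MJ


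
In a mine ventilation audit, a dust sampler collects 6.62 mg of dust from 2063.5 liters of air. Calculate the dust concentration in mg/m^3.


3.2081 mg/m^3

Convert liters to m^3: 1 m^3 = 1000 L
Concentration = mass / volume * 1000
= 6.62 / 2063.5 * 1000
= 0.003208141507 * 1000
= 3.2081 mg/m^3


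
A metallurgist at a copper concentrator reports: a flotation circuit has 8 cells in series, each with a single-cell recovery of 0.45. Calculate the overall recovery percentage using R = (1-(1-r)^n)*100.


Complement of single-cell recovery:
1 - r = 1 - 0.45 = 0.55
Raise to power n:
(1 - r)^8 = 0.55^8 = 0.008373393789
Overall recovery:
R = (1 - 0.008373393789) * 100
= 99.1627%

99.1627%


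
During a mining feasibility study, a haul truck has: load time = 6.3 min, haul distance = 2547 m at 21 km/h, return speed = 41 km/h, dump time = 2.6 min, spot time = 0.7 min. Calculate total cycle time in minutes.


20.6045 min

Convert haul speed to m/min: 21 * 1000/60 = 350 m/min
Haul time = 2547 / 350 = 7.277142857 min
Convert return speed to m/min: 41 * 1000/60 = 683.3333333 m/min
Return time = 2547 / 683.3333333 = 3.727317073 min
Total cycle time:
= 6.3 + 7.277142857 + 2.6 + 3.727317073 + 0.7
= 20.6045 min


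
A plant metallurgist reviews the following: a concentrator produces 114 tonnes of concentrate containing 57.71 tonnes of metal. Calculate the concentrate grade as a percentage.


Grade = (metal in concentrate / concentrate mass) * 100
= (57.71 / 114) * 100
= 0.5062280702 * 100
= 50.6228%

50.6228%


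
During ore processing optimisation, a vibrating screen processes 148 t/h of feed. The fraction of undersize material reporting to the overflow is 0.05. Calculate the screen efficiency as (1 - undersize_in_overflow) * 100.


Screen efficiency = (1 - fraction of undersize in overflow) * 100
= (1 - 0.05) * 100
= 0.95 * 100
= 95.0%

95.0%


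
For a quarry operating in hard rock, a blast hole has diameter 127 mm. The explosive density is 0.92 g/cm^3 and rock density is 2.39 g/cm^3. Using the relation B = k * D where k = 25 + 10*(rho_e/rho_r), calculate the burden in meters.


First, compute k:
rho_e / rho_r = 0.92 / 2.39 = 0.3849372385
k = 25 + 10 * 0.3849372385 = 28.84937238
Then, compute burden:
B = k * D / 1000 = 28.84937238 * 127 / 1000
= 3663.870293 / 1000
= 3.6639 m

3.6639 m


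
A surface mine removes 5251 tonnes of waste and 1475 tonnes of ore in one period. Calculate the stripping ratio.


3.56

Stripping ratio = waste tonnage / ore tonnage
= 5251 / 1475
= 3.56


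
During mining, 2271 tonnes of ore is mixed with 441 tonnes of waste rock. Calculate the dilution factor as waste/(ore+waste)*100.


16.2611%

Total material = ore + waste
= 2271 + 441 = 2712 tonnes
Dilution = waste / total * 100
= 441 / 2712 * 100
= 0.1626106195 * 100
= 16.2611%


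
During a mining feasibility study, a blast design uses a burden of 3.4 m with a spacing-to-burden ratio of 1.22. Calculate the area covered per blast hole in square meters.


14.1032 m^2

First, find the spacing:
Spacing = burden * ratio = 3.4 * 1.22
= 4.148 m
Then, calculate the area:
Area = burden * spacing = 3.4 * 4.148
= 14.1032 m^2


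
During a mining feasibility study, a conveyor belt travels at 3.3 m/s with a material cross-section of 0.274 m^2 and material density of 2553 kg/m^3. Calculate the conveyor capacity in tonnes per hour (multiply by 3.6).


Volumetric flow = speed * area
= 3.3 * 0.274 = 0.9042 m^3/s
Mass flow = volumetric * density
= 0.9042 * 2553 = 2308.4226 kg/s
Convert to t/h: multiply by 3.6
Capacity = 2308.4226 * 3.6
= 8310.3214 t/h

8310.3214 t/h


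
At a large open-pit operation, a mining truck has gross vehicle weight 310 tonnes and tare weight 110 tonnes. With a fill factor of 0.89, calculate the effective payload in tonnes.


Maximum payload = gross - tare
= 310 - 110 = 200 tonnes
Effective payload = max payload * fill factor
= 200 * 0.89
= 178.0 tonnes

178.0 tonnes


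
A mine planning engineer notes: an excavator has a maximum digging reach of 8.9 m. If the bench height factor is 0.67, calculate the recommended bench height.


Bench height = reach * factor
= 8.9 * 0.67
= 5.963 m

5.963 m


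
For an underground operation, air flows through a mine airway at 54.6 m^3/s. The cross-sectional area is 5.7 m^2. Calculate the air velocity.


9.5789 m/s

Velocity = flow rate / cross-sectional area
= 54.6 / 5.7
= 9.5789 m/s


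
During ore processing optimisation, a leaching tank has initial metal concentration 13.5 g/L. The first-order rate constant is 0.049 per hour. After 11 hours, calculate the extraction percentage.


Compute the exponent:
-k * t = -0.049 * 11 = -0.539
Remaining concentration:
C = 13.5 * exp(-0.539)
= 13.5 * 0.5833312921
= 7.874972443 g/L
Extracted = 13.5 - 7.874972443 = 5.625027557 g/L
Extraction % = 5.625027557 / 13.5 * 100
= 41.6669%

41.6669%


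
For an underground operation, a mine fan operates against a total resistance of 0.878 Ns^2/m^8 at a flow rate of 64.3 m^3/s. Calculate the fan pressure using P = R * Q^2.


3630.0822 Pa

Compute Q^2:
Q^2 = 64.3^2 = 4134.49
Compute pressure:
P = R * Q^2 = 0.878 * 4134.49
= 3630.0822 Pa


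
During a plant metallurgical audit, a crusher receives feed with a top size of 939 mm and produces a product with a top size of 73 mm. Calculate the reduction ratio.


Reduction ratio = feed size / product size
= 939 / 73
= 12.863

12.863


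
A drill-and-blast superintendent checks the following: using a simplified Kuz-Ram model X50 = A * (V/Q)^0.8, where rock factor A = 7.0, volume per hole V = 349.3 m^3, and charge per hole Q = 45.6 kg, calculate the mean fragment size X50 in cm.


35.6849 cm

Compute V/Q:
V/Q = 349.3 / 45.6 = 7.660087719
Raise to the power 0.8:
(V/Q)^0.8 = 7.660087719^0.8 = 5.097849317
Multiply by A:
X50 = 7.0 * 5.097849317
= 35.6849 cm


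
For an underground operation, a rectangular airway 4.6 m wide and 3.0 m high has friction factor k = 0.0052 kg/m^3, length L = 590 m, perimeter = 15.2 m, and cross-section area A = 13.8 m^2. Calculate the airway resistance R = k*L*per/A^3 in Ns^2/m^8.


0.0177 Ns^2/m^8

Compute the numerator:
k * L * per = 0.0052 * 590 * 15.2
= 46.6336
Compute the denominator:
A^3 = 13.8^3 = 2628.072
Resistance:
R = 46.6336 / 2628.072
= 0.0177 Ns^2/m^8


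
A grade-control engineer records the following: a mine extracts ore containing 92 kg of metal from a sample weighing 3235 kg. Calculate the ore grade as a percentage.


2.8439%

Ore grade = (metal mass / ore mass) * 100
= (92 / 3235) * 100
= 0.028438949 * 100
= 2.8439%


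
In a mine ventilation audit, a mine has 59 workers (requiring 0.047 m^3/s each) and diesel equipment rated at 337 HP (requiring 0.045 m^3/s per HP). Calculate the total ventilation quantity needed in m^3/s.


17.938 m^3/s

Airflow for workers:
Q_people = 59 * 0.047 = 2.773 m^3/s
Airflow for diesel equipment:
Q_diesel = 337 * 0.045 = 15.165 m^3/s
Total ventilation:
Q_total = 2.773 + 15.165
= 17.938 m^3/s


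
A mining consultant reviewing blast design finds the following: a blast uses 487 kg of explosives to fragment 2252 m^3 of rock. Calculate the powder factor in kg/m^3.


Powder factor = explosive mass / rock volume
= 487 / 2252
= 0.2163 kg/m^3

0.2163 kg/m^3


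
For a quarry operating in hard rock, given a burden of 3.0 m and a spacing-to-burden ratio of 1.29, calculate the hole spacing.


Spacing = burden * ratio
= 3.0 * 1.29
= 3.87 m

3.87 m


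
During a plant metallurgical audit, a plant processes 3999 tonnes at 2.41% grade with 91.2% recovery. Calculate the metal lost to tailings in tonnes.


Total metal in feed:
= 3999 * 2.41 / 100 = 96.3759 tonnes
Metal recovered:
= 96.3759 * 91.2 / 100 = 87.8948208 tonnes
Metal lost to tailings:
= 96.3759 - 87.8948208
= 8.4811 tonnes

8.4811 tonnes


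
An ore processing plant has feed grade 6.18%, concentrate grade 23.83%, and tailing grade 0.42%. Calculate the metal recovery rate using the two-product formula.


Using the two-product formula:
R = 100 * c * (f - t) / (f * (c - t))
Numerator = 100 * 23.83 * (6.18 - 0.42)
= 100 * 23.83 * 5.76
= 13726.08
Denominator = 6.18 * (23.83 - 0.42)
= 6.18 * 23.41
= 144.6738
R = 13726.08 / 144.6738
= 94.8761%

94.8761%


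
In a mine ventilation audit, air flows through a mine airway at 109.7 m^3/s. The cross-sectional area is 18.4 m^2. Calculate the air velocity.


5.962 m/s

Velocity = flow rate / cross-sectional area
= 109.7 / 18.4
= 5.962 m/s


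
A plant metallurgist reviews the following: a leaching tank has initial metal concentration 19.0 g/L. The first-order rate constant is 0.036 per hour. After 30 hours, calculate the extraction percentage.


66.0404%

Compute the exponent:
-k * t = -0.036 * 30 = -1.08
Remaining concentration:
C = 19.0 * exp(-1.08)
= 19.0 * 0.3395955256
= 6.452314987 g/L
Extracted = 19.0 - 6.452314987 = 12.54768501 g/L
Extraction % = 12.54768501 / 19.0 * 100
= 66.0404%


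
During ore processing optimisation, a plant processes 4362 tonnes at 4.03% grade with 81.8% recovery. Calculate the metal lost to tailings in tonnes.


31.9935 tonnes

Total metal in feed:
= 4362 * 4.03 / 100 = 175.7886 tonnes
Metal recovered:
= 175.7886 * 81.8 / 100 = 143.7950748 tonnes
Metal lost to tailings:
= 175.7886 - 143.7950748
= 31.9935 tonnes


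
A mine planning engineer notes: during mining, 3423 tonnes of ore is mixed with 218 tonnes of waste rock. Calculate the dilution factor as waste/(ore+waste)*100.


5.9874%

Total material = ore + waste
= 3423 + 218 = 3641 tonnes
Dilution = waste / total * 100
= 218 / 3641 * 100
= 0.05987366108 * 100
= 5.9874%


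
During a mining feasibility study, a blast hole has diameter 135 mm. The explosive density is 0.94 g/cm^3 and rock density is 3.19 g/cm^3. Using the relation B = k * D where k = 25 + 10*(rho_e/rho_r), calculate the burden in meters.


3.7728 m

First, compute k:
rho_e / rho_r = 0.94 / 3.19 = 0.2946708464
k = 25 + 10 * 0.2946708464 = 27.94670846
Then, compute burden:
B = k * D / 1000 = 27.94670846 * 135 / 1000
= 3772.805643 / 1000
= 3.7728 m


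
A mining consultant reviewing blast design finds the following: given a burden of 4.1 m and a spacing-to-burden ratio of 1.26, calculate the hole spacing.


5.166 m

Spacing = burden * ratio
= 4.1 * 1.26
= 5.166 m


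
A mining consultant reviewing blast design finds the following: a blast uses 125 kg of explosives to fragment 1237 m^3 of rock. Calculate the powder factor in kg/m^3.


Powder factor = explosive mass / rock volume
= 125 / 1237
= 0.1011 kg/m^3

0.1011 kg/m^3


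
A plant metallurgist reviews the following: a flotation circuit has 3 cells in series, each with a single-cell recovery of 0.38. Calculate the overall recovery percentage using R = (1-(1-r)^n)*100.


76.1672%

Complement of single-cell recovery:
1 - r = 1 - 0.38 = 0.62
Raise to power n:
(1 - r)^3 = 0.62^3 = 0.238328
Overall recovery:
R = (1 - 0.238328) * 100
= 76.1672%


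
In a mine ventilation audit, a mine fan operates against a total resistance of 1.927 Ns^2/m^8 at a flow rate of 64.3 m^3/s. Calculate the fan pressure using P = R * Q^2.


Compute Q^2:
Q^2 = 64.3^2 = 4134.49
Compute pressure:
P = R * Q^2 = 1.927 * 4134.49
= 7967.1622 Pa

7967.1622 Pa


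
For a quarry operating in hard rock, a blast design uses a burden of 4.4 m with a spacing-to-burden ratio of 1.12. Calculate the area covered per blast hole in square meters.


21.6832 m^2

First, find the spacing:
Spacing = burden * ratio = 4.4 * 1.12
= 4.928 m
Then, calculate the area:
Area = burden * spacing = 4.4 * 4.928
= 21.6832 m^2


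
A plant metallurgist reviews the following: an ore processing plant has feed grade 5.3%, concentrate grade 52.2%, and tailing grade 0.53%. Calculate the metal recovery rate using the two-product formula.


90.9232%

Using the two-product formula:
R = 100 * c * (f - t) / (f * (c - t))
Numerator = 100 * 52.2 * (5.3 - 0.53)
= 100 * 52.2 * 4.77
= 24899.4
Denominator = 5.3 * (52.2 - 0.53)
= 5.3 * 51.67
= 273.851
R = 24899.4 / 273.851
= 90.9232%


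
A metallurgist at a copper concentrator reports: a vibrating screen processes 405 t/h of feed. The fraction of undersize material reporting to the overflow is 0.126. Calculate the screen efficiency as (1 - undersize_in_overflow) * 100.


87.4%

Screen efficiency = (1 - fraction of undersize in overflow) * 100
= (1 - 0.126) * 100
= 0.874 * 100
= 87.4%


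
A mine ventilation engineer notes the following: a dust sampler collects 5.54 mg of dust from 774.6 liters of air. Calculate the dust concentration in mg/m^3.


7.1521 mg/m^3

Convert liters to m^3: 1 m^3 = 1000 L
Concentration = mass / volume * 1000
= 5.54 / 774.6 * 1000
= 0.007152078492 * 1000
= 7.1521 mg/m^3


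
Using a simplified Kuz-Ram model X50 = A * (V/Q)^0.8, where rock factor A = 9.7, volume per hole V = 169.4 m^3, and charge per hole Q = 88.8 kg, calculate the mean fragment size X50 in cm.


Compute V/Q:
V/Q = 169.4 / 88.8 = 1.907657658
Raise to the power 0.8:
(V/Q)^0.8 = 1.907657658^0.8 = 1.676487626
Multiply by A:
X50 = 9.7 * 1.676487626
= 16.2619 cm

16.2619 cm


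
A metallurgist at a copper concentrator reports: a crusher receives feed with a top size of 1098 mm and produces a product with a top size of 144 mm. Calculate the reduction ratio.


Reduction ratio = feed size / product size
= 1098 / 144
= 7.625

7.625


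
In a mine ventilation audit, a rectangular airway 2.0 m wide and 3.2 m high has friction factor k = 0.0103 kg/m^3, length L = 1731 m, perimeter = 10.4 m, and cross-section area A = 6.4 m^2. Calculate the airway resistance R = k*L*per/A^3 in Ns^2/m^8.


Compute the numerator:
k * L * per = 0.0103 * 1731 * 10.4
= 185.42472
Compute the denominator:
A^3 = 6.4^3 = 262.144
Resistance:
R = 185.42472 / 262.144
= 0.7073 Ns^2/m^8

0.7073 Ns^2/m^8


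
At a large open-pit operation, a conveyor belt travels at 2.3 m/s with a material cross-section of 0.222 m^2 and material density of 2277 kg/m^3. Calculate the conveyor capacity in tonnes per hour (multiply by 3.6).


Volumetric flow = speed * area
= 2.3 * 0.222 = 0.5106 m^3/s
Mass flow = volumetric * density
= 0.5106 * 2277 = 1162.6362 kg/s
Convert to t/h: multiply by 3.6
Capacity = 1162.6362 * 3.6
= 4185.4903 t/h

4185.4903 t/h
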